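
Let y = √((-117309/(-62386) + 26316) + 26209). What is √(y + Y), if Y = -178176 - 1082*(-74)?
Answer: √(-381837611011568 + 62386*√204435301054174)/62386 ≈ 312.86*I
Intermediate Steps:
y = √204435301054174/62386 (y = √((-117309*(-1/62386) + 26316) + 26209) = √((117309/62386 + 26316) + 26209) = √(1641867285/62386 + 26209) = √(3276941959/62386) = √204435301054174/62386 ≈ 229.19)
Y = -98108 (Y = -178176 - 1*(-80068) = -178176 + 80068 = -98108)
√(y + Y) = √(√204435301054174/62386 - 98108) = √(-98108 + √204435301054174/62386)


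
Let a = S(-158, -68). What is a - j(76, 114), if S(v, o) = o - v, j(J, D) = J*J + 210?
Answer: -5896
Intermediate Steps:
j(J, D) = 210 + J² (j(J, D) = J² + 210 = 210 + J²)
a = 90 (a = -68 - 1*(-158) = -68 + 158 = 90)
a - j(76, 114) = 90 - (210 + 76²) = 90 - (210 + 5776) = 90 - 1*5986 = 90 - 5986 = -5896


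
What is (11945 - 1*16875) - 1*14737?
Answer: -19667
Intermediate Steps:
(11945 - 1*16875) - 1*14737 = (11945 - 16875) - 14737 = -4930 - 14737 = -19667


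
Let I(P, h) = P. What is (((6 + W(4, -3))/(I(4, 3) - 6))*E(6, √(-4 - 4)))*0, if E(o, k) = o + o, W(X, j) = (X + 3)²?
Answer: 0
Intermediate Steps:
W(X, j) = (3 + X)²
E(o, k) = 2*o
(((6 + W(4, -3))/(I(4, 3) - 6))*E(6, √(-4 - 4)))*0 = (((6 + (3 + 4)²)/(4 - 6))*(2*6))*0 = (((6 + 7²)/(-2))*12)*0 = (((6 + 49)*(-½))*12)*0 = ((55*(-½))*12)*0 = -55/2*12*0 = -330*0 = 0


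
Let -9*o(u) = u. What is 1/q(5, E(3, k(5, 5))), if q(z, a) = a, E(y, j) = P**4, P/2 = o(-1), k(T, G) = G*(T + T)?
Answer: 6561/16 ≈ 410.06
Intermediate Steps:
k(T, G) = 2*G*T (k(T, G) = G*(2*T) = 2*G*T)
o(u) = -u/9
P = 2/9 (P = 2*(-1/9*(-1)) = 2*(1/9) = 2/9 ≈ 0.22222)
E(y, j) = 16/6561 (E(y, j) = (2/9)**4 = 16/6561)
1/q(5, E(3, k(5, 5))) = 1/(16/6561) = 6561/16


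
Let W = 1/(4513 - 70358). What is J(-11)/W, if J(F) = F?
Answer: 724295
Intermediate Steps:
W = -1/65845 (W = 1/(-65845) = -1/65845 ≈ -1.5187e-5)
J(-11)/W = -11/(-1/65845) = -11*(-65845) = 724295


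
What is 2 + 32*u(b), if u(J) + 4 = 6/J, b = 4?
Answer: -78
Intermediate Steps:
u(J) = -4 + 6/J
2 + 32*u(b) = 2 + 32*(-4 + 6/4) = 2 + 32*(-4 + 6*(¼)) = 2 + 32*(-4 + 3/2) = 2 + 32*(-5/2) = 2 - 80 = -78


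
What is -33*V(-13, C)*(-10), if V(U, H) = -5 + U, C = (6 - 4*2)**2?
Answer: -5940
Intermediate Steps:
C = 4 (C = (6 - 8)**2 = (-2)**2 = 4)
-33*V(-13, C)*(-10) = -33*(-5 - 13)*(-10) = -33*(-18)*(-10) = 594*(-10) = -5940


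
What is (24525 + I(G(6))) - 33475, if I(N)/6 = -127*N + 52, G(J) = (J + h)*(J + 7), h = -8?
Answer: 11174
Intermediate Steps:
G(J) = (-8 + J)*(7 + J) (G(J) = (J - 8)*(J + 7) = (-8 + J)*(7 + J))
I(N) = 312 - 762*N (I(N) = 6*(-127*N + 52) = 6*(52 - 127*N) = 312 - 762*N)
(24525 + I(G(6))) - 33475 = (24525 + (312 - 762*(-56 + 6**2 - 1*6))) - 33475 = (24525 + (312 - 762*(-56 + 36 - 6))) - 33475 = (24525 + (312 - 762*(-26))) - 33475 = (24525 + (312 + 19812)) - 33475 = (24525 + 20124) - 33475 = 44649 - 33475 = 11174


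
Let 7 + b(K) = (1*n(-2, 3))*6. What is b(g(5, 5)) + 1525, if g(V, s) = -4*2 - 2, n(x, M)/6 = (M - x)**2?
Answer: 2418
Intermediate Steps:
n(x, M) = 6*(M - x)**2
g(V, s) = -10 (g(V, s) = -8 - 2 = -10)
b(K) = 893 (b(K) = -7 + (1*(6*(3 - 1*(-2))**2))*6 = -7 + (1*(6*(3 + 2)**2))*6 = -7 + (1*(6*5**2))*6 = -7 + (1*(6*25))*6 = -7 + (1*150)*6 = -7 + 150*6 = -7 + 900 = 893)
b(g(5, 5)) + 1525 = 893 + 1525 = 2418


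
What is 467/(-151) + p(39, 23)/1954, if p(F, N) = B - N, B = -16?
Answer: -918407/295054 ≈ -3.1127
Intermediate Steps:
p(F, N) = -16 - N
467/(-151) + p(39, 23)/1954 = 467/(-151) + (-16 - 1*23)/1954 = 467*(-1/151) + (-16 - 23)*(1/1954) = -467/151 - 39*1/1954 = -467/151 - 39/1954 = -918407/295054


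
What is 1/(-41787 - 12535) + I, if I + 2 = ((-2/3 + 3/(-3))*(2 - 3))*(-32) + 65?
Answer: 1575335/162966 ≈ 9.6666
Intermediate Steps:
I = 29/3 (I = -2 + (((-2/3 + 3/(-3))*(2 - 3))*(-32) + 65) = -2 + (((-2*⅓ + 3*(-⅓))*(-1))*(-32) + 65) = -2 + (((-⅔ - 1)*(-1))*(-32) + 65) = -2 + (-5/3*(-1)*(-32) + 65) = -2 + ((5/3)*(-32) + 65) = -2 + (-160/3 + 65) = -2 + 35/3 = 29/3 ≈ 9.6667)
1/(-41787 - 12535) + I = 1/(-41787 - 12535) + 29/3 = 1/(-54322) + 29/3 = -1/54322 + 29/3 = 1575335/162966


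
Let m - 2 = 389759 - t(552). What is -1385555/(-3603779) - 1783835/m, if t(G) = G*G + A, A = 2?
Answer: -1262139746388/61303884569 ≈ -20.588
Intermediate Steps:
t(G) = 2 + G² (t(G) = G*G + 2 = G² + 2 = 2 + G²)
m = 85055 (m = 2 + (389759 - (2 + 552²)) = 2 + (389759 - (2 + 304704)) = 2 + (389759 - 1*304706) = 2 + (389759 - 304706) = 2 + 85053 = 85055)
-1385555/(-3603779) - 1783835/m = -1385555/(-3603779) - 1783835/85055 = -1385555*(-1/3603779) - 1783835*1/85055 = 1385555/3603779 - 356767/17011 = -1262139746388/61303884569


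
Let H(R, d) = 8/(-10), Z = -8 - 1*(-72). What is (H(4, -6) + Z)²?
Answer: 99856/25 ≈ 3994.2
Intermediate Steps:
Z = 64 (Z = -8 + 72 = 64)
H(R, d) = -⅘ (H(R, d) = 8*(-⅒) = -⅘)
(H(4, -6) + Z)² = (-⅘ + 64)² = (316/5)² = 99856/25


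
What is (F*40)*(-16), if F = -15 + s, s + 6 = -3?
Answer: 15360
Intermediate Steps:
s = -9 (s = -6 - 3 = -9)
F = -24 (F = -15 - 9 = -24)
(F*40)*(-16) = -24*40*(-16) = -960*(-16) = 15360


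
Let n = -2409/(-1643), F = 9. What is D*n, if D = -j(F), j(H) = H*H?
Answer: -195129/1643 ≈ -118.76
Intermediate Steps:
j(H) = H²
n = 2409/1643 (n = -2409*(-1/1643) = 2409/1643 ≈ 1.4662)
D = -81 (D = -1*9² = -1*81 = -81)
D*n = -81*2409/1643 = -195129/1643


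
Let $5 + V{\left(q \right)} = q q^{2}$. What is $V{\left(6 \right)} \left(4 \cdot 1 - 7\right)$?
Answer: $-633$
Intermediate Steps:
$V{\left(q \right)} = -5 + q^{3}$ ($V{\left(q \right)} = -5 + q q^{2} = -5 + q^{3}$)
$V{\left(6 \right)} \left(4 \cdot 1 - 7\right) = \left(-5 + 6^{3}\right) \left(4 \cdot 1 - 7\right) = \left(-5 + 216\right) \left(4 - 7\right) = 211 \left(-3\right) = -633$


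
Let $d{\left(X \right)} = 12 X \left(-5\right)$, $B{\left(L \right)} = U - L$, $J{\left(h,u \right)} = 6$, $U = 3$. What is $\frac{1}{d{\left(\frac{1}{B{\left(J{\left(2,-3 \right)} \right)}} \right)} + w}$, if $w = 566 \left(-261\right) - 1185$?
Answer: $- \frac{1}{148891} \approx -6.7163 \cdot 10^{-6}$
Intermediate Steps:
$B{\left(L \right)} = 3 - L$
$d{\left(X \right)} = - 60 X$
$w = -148911$ ($w = -147726 - 1185 = -148911$)
$\frac{1}{d{\left(\frac{1}{B{\left(J{\left(2,-3 \right)} \right)}} \right)} + w} = \frac{1}{- \frac{60}{3 - 6} - 148911} = \frac{1}{- \frac{60}{-3} - 148911} = \frac{1}{\left(-60\right) \left(- \frac{1}{3}\right) - 148911} = \frac{1}{20 - 148911} = \frac{1}{-148891} = - \frac{1}{148891}$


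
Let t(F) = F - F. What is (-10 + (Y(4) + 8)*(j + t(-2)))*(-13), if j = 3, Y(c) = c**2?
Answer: -806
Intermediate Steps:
t(F) = 0
(-10 + (Y(4) + 8)*(j + t(-2)))*(-13) = (-10 + (4**2 + 8)*(3 + 0))*(-13) = (-10 + (16 + 8)*3)*(-13) = (-10 + 24*3)*(-13) = (-10 + 72)*(-13) = 62*(-13) = -806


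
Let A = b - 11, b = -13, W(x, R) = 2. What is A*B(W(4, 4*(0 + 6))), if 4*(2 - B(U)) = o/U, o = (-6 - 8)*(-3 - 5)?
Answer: 288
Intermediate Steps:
o = 112 (o = -14*(-8) = 112)
B(U) = 2 - 28/U
A = -24 (A = -13 - 11 = -24)
A*B(W(4, 4*(0 + 6))) = -24*(2 - 28/2) = -24*(2 - 28*½) = -24*(2 - 14) = -24*(-12) = 288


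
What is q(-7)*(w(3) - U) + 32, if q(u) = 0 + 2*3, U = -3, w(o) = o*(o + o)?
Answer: 158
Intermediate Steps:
w(o) = 2*o² (w(o) = o*(2*o) = 2*o²)
q(u) = 6 (q(u) = 0 + 6 = 6)
q(-7)*(w(3) - U) + 32 = 6*(2*3² - 1*(-3)) + 32 = 6*(2*9 + 3) + 32 = 6*(18 + 3) + 32 = 6*21 + 32 = 126 + 32 = 158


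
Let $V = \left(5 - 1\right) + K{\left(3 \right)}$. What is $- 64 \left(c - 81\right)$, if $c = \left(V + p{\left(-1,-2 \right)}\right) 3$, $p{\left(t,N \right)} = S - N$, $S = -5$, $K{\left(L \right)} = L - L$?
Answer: $4992$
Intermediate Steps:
$K{\left(L \right)} = 0$
$p{\left(t,N \right)} = -5 - N$
$V = 4$ ($V = \left(5 - 1\right) + 0 = 4 + 0 = 4$)
$c = 3$ ($c = \left(4 - 3\right) 3 = 1 \cdot 3 = 3$)
$- 64 \left(c - 81\right) = - 64 \left(3 - 81\right) = \left(-64\right) \left(-78\right) = 4992$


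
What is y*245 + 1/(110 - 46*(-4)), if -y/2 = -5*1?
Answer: 720301/294 ≈ 2450.0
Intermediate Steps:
y = 10 (y = -(-10) = -2*(-5) = 10)
y*245 + 1/(110 - 46*(-4)) = 10*245 + 1/(110 - 46*(-4)) = 2450 + 1/(110 - 1*(-184)) = 2450 + 1/(110 + 184) = 2450 + 1/294 = 720301/294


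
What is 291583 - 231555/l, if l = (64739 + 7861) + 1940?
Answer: 4346873053/14908 ≈ 2.9158e+5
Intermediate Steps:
l = 74540 (l = 72600 + 1940 = 74540)
291583 - 231555/l = 291583 - 231555/74540 = 291583 - 231555*1/74540 = 291583 - 46311/14908 = 4346873053/14908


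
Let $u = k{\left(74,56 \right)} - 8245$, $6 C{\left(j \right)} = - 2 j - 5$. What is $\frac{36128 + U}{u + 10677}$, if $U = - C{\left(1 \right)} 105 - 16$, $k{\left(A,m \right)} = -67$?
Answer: $\frac{72469}{4730} \approx 15.321$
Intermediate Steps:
$C{\left(j \right)} = - \frac{5}{6} - \frac{j}{3}$ ($C{\left(j \right)} = \frac{- 2 j - 5}{6} = \frac{-5 - 2 j}{6} = - \frac{5}{6} - \frac{j}{3}$)
$u = -8312$ ($u = -67 - 8245 = -8312$)
$U = \frac{213}{2}$ ($U = - (- \frac{5}{6} - \frac{1}{3}) 105 - 16 = \left(-1\right) \left(- \frac{7}{6}\right) 105 - 16 = \frac{7}{6} \cdot 105 - 16 = \frac{245}{2} - 16 = \frac{213}{2} \approx 106.5$)
$\frac{36128 + U}{u + 10677} = \frac{36128 + \frac{213}{2}}{-8312 + 10677} = \frac{72469}{2 \cdot 2365} = \frac{72469}{2} \cdot \frac{1}{2365} = \frac{72469}{4730}$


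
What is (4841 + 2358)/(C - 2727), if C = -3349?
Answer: -7199/6076 ≈ -1.1848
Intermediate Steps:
(4841 + 2358)/(C - 2727) = (4841 + 2358)/(-3349 - 2727) = 7199/(-6076) = 7199*(-1/6076) = -7199/6076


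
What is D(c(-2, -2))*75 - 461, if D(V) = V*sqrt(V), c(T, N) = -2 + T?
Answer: -461 - 600*I ≈ -461.0 - 600.0*I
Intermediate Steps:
D(V) = V**(3/2)
D(c(-2, -2))*75 - 461 = (-2 - 2)**(3/2)*75 - 461 = (-4)**(3/2)*75 - 461 = -8*I*75 - 461 = -600*I - 461 = -461 - 600*I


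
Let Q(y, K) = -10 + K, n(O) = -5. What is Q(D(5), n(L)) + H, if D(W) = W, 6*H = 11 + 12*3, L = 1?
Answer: -43/6 ≈ -7.1667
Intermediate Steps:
H = 47/6 (H = (11 + 12*3)/6 = (11 + 36)/6 = (⅙)*47 = 47/6 ≈ 7.8333)
Q(D(5), n(L)) + H = (-10 - 5) + 47/6 = -15 + 47/6 = -43/6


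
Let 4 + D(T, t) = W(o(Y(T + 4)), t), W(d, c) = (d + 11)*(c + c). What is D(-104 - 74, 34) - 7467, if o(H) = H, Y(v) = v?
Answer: -18555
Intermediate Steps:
W(d, c) = 2*c*(11 + d) (W(d, c) = (11 + d)*(2*c) = 2*c*(11 + d))
D(T, t) = -4 + 2*t*(15 + T) (D(T, t) = -4 + 2*t*(11 + (T + 4)) = -4 + 2*t*(11 + (4 + T)) = -4 + 2*t*(15 + T))
D(-104 - 74, 34) - 7467 = (-4 + 2*34*(15 + (-104 - 74))) - 7467 = (-4 + 2*34*(15 - 178)) - 7467 = (-4 + 2*34*(-163)) - 7467 = (-4 - 11084) - 7467 = -11088 - 7467 = -18555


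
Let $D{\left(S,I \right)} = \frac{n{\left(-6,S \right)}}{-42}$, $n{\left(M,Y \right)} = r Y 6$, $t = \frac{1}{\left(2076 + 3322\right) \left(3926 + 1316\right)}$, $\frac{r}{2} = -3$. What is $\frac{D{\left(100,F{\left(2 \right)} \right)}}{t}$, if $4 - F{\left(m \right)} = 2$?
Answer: $\frac{16977789600}{7} \approx 2.4254 \cdot 10^{9}$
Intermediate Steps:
$r = -6$ ($r = 2 \left(-3\right) = -6$)
$F{\left(m \right)} = 2$ ($F{\left(m \right)} = 4 - 2 = 2$)
$t = \frac{1}{28296316}$ ($t = \frac{1}{5398 \cdot 5242} = \frac{1}{28296316} \approx 3.534 \cdot 10^{-8}$)
$n{\left(M,Y \right)} = - 36 Y$ ($n{\left(M,Y \right)} = - 6 Y 6 = - 36 Y$)
$D{\left(S,I \right)} = \frac{6 S}{7}$ ($D{\left(S,I \right)} = \frac{\left(-36\right) S}{-42} = - 36 S \left(- \frac{1}{42}\right) = \frac{6 S}{7}$)
$\frac{D{\left(100,F{\left(2 \right)} \right)}}{t} = \frac{6}{7} \cdot 100 \frac{1}{\frac{1}{28296316}} = \frac{600}{7} \cdot 28296316 = \frac{16977789600}{7}$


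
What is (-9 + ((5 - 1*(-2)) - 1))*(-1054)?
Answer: 3162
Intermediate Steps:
(-9 + ((5 - 1*(-2)) - 1))*(-1054) = (-9 + ((5 + 2) - 1))*(-1054) = (-9 + (7 - 1))*(-1054) = (-9 + 6)*(-1054) = -3*(-1054) = 3162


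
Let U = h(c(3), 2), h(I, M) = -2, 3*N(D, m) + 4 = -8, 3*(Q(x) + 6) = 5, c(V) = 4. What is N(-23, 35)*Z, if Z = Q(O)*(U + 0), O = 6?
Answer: -104/3 ≈ -34.667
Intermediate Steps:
Q(x) = -13/3 (Q(x) = -6 + (⅓)*5 = -6 + 5/3 = -13/3)
N(D, m) = -4 (N(D, m) = -4/3 + (⅓)*(-8) = -4/3 - 8/3 = -4)
U = -2
Z = 26/3 (Z = -13*(-2 + 0)/3 = -13/3*(-2) = 26/3 ≈ 8.6667)
N(-23, 35)*Z = -4*26/3 = -104/3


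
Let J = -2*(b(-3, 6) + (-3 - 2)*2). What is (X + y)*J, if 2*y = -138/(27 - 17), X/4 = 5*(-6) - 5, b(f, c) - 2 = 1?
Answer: -10283/5 ≈ -2056.6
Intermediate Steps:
b(f, c) = 3 (b(f, c) = 2 + 1 = 3)
J = 14 (J = -2*(3 + (-3 - 2)*2) = -2*(3 - 5*2) = -2*(3 - 10) = -2*(-7) = 14)
X = -140 (X = 4*(5*(-6) - 5) = 4*(-30 - 5) = 4*(-35) = -140)
y = -69/10 (y = (-138/(27 - 17))/2 = (-138/10)/2 = (-138*1/10)/2 = (1/2)*(-69/5) = -69/10 ≈ -6.9000)
(X + y)*J = (-140 - 69/10)*14 = -1469/10*14 = -10283/5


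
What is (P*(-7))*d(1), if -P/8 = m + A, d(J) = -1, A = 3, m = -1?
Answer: -112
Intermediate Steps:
P = -16 (P = -8*(-1 + 3) = -8*2 = -16)
(P*(-7))*d(1) = -16*(-7)*(-1) = 112*(-1) = -112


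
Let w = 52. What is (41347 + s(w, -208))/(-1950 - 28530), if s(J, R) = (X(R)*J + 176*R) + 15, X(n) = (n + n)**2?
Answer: -1500611/5080 ≈ -295.40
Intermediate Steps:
X(n) = 4*n**2 (X(n) = (2*n)**2 = 4*n**2)
s(J, R) = 15 + 176*R + 4*J*R**2 (s(J, R) = ((4*R**2)*J + 176*R) + 15 = (4*J*R**2 + 176*R) + 15 = (176*R + 4*J*R**2) + 15 = 15 + 176*R + 4*J*R**2)
(41347 + s(w, -208))/(-1950 - 28530) = (41347 + (15 + 176*(-208) + 4*52*(-208)**2))/(-1950 - 28530) = (41347 + (15 - 36608 + 4*52*43264))/(-30480) = (41347 + (15 - 36608 + 8998912))*(-1/30480) = (41347 + 8962319)*(-1/30480) = 9003666*(-1/30480) = -1500611/5080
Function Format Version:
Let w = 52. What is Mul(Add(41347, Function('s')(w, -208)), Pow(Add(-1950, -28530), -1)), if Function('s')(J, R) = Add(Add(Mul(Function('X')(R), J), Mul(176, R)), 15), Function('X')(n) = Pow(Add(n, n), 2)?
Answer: Rational(-1500611, 5080) ≈ -295.40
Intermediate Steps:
Function('X')(n) = Mul(4, Pow(n, 2)) (Function('X')(n) = Pow(Mul(2, n), 2) = Mul(4, Pow(n, 2)))
Function('s')(J, R) = Add(15, Mul(176, R), Mul(4, J, Pow(R, 2))) (Function('s')(J, R) = Add(Add(Mul(Mul(4, Pow(R, 2)), J), Mul(176, R)), 15) = Add(Add(Mul(4, J, Pow(R, 2)), Mul(176, R)), 15) = Add(Add(Mul(176, R), Mul(4, J, Pow(R, 2))), 15) = Add(15, Mul(176, R), Mul(4, J, Pow(R, 2))))
Mul(Add(41347, Function('s')(w, -208)), Pow(Add(-1950, -28530), -1)) = Mul(Add(41347, Add(15, Mul(176, -208), Mul(4, 52, Pow(-208, 2)))), Pow(Add(-1950, -28530), -1)) = Mul(Add(41347, Add(15, -36608, Mul(4, 52, 43264))), Pow(-30480, -1)) = Mul(Add(41347, Add(15, -36608, 8998912)), Rational(-1, 30480)) = Mul(Add(41347, 8962319), Rational(-1, 30480)) = Mul(9003666, Rational(-1, 30480)) = Rational(-1500611, 5080)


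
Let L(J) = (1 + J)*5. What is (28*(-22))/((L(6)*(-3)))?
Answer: 88/15 ≈ 5.8667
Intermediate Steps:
L(J) = 5 + 5*J
(28*(-22))/((L(6)*(-3))) = (28*(-22))/(((5 + 5*6)*(-3))) = -616*(-1/(3*(5 + 30))) = -616/(35*(-3)) = -616/(-105) = -616*(-1/105) = 88/15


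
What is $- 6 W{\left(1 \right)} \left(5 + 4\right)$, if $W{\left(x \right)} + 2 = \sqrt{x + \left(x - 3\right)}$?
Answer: $108 - 54 i \approx 108.0 - 54.0 i$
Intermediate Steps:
$W{\left(x \right)} = -2 + \sqrt{-3 + 2 x}$ ($W{\left(x \right)} = -2 + \sqrt{x + \left(x - 3\right)} = -2 + \sqrt{x + \left(-3 + x\right)} = -2 + \sqrt{-3 + 2 x}$)
$- 6 W{\left(1 \right)} \left(5 + 4\right) = - 6 \left(-2 + \sqrt{-3 + 2 \cdot 1}\right) \left(5 + 4\right) = - 6 \left(-2 + \sqrt{-3 + 2}\right) 9 = - 6 \left(-2 + \sqrt{-1}\right) 9 = - 6 \left(-2 + i\right) 9 = \left(12 - 6 i\right) 9 = 108 - 54 i$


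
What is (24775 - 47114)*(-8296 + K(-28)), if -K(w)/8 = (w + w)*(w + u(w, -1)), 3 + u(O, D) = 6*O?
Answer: 2176890872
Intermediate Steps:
u(O, D) = -3 + 6*O
K(w) = -16*w*(-3 + 7*w) (K(w) = -8*(w + w)*(w + (-3 + 6*w)) = -8*2*w*(-3 + 7*w) = -16*w*(-3 + 7*w))
(24775 - 47114)*(-8296 + K(-28)) = (24775 - 47114)*(-8296 + 16*(-28)*(3 - 7*(-28))) = -22339*(-8296 + 16*(-28)*(3 + 196)) = -22339*(-8296 + 16*(-28)*199) = -22339*(-8296 - 89152) = -22339*(-97448) = 2176890872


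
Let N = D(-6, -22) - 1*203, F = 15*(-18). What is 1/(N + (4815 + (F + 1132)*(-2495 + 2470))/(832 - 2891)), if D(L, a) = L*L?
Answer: -2059/327118 ≈ -0.0062944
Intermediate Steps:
F = -270
D(L, a) = L²
N = -167 (N = (-6)² - 1*203 = 36 - 203 = -167)
1/(N + (4815 + (F + 1132)*(-2495 + 2470))/(832 - 2891)) = 1/(-167 + (4815 + (-270 + 1132)*(-2495 + 2470))/(832 - 2891)) = 1/(-167 + (4815 + 862*(-25))/(-2059)) = 1/(-167 + (4815 - 21550)*(-1/2059)) = 1/(-167 - 16735*(-1/2059)) = 1/(-167 + 16735/2059) = 1/(-327118/2059) = -2059/327118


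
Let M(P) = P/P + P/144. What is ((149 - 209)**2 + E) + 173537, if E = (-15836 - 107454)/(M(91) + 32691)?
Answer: 833897009483/4707739 ≈ 1.7713e+5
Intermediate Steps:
M(P) = 1 + P/144 (M(P) = 1 + P*(1/144) = 1 + P/144)
E = -17753760/4707739 (E = (-15836 - 107454)/((1 + (1/144)*91) + 32691) = -123290/((1 + 91/144) + 32691) = -123290/(235/144 + 32691) = -123290/4707739/144 = -123290*144/4707739 = -17753760/4707739 ≈ -3.7712)
((149 - 209)**2 + E) + 173537 = ((149 - 209)**2 - 17753760/4707739) + 173537 = ((-60)**2 - 17753760/4707739) + 173537 = (3600 - 17753760/4707739) + 173537 = 16930106640/4707739 + 173537 = 833897009483/4707739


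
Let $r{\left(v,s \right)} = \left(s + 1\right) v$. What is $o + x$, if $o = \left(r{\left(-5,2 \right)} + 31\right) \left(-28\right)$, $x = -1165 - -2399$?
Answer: $786$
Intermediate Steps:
$r{\left(v,s \right)} = v \left(1 + s\right)$ ($r{\left(v,s \right)} = \left(1 + s\right) v = v \left(1 + s\right)$)
$x = 1234$ ($x = -1165 + 2399 = 1234$)
$o = -448$ ($o = \left(- 5 \left(1 + 2\right) + 31\right) \left(-28\right) = \left(\left(-5\right) 3 + 31\right) \left(-28\right) = \left(-15 + 31\right) \left(-28\right) = 16 \left(-28\right) = -448$)
$o + x = -448 + 1234 = 786$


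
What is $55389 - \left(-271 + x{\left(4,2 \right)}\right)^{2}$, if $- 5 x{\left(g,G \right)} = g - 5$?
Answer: $- \frac{448591}{25} \approx -17944.0$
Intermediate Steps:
$x{\left(g,G \right)} = 1 - \frac{g}{5}$ ($x{\left(g,G \right)} = - \frac{g - 5}{5} = - \frac{-5 + g}{5} = 1 - \frac{g}{5}$)
$55389 - \left(-271 + x{\left(4,2 \right)}\right)^{2} = 55389 - \left(-271 + \left(1 - \frac{4}{5}\right)\right)^{2} = 55389 - \left(-271 + \frac{1}{5}\right)^{2} = 55389 - \left(- \frac{1354}{5}\right)^{2} = 55389 - \frac{1833316}{25} = - \frac{448591}{25}$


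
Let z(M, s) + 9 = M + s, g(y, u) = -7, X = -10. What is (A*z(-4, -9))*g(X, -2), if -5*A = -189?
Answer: 29106/5 ≈ 5821.2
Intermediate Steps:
A = 189/5 (A = -1/5*(-189) = 189/5 ≈ 37.800)
z(M, s) = -9 + M + s (z(M, s) = -9 + (M + s) = -9 + M + s)
(A*z(-4, -9))*g(X, -2) = (189*(-9 - 4 - 9)/5)*(-7) = ((189/5)*(-22))*(-7) = -4158/5*(-7) = 29106/5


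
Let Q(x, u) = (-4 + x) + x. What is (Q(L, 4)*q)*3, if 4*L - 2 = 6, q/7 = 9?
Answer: 0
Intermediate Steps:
q = 63 (q = 7*9 = 63)
L = 2 (L = ½ + (¼)*6 = ½ + 3/2 = 2)
Q(x, u) = -4 + 2*x
(Q(L, 4)*q)*3 = ((-4 + 2*2)*63)*3 = ((-4 + 4)*63)*3 = (0*63)*3 = 0*3 = 0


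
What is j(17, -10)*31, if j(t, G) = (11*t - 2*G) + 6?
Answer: 6603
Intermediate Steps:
j(t, G) = 6 - 2*G + 11*t (j(t, G) = (-2*G + 11*t) + 6 = 6 - 2*G + 11*t)
j(17, -10)*31 = (6 - 2*(-10) + 11*17)*31 = (6 + 20 + 187)*31 = 213*31 = 6603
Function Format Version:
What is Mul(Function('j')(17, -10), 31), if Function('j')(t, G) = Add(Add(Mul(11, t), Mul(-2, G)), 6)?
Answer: 6603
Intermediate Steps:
Function('j')(t, G) = Add(6, Mul(-2, G), Mul(11, t)) (Function('j')(t, G) = Add(Add(Mul(-2, G), Mul(11, t)), 6) = Add(6, Mul(-2, G), Mul(11, t)))
Mul(Function('j')(17, -10), 31) = Mul(Add(6, Mul(-2, -10), Mul(11, 17)), 31) = Mul(Add(6, 20, 187), 31) = Mul(213, 31) = 6603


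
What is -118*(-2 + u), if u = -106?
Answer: 12744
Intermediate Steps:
-118*(-2 + u) = -118*(-2 - 106) = -118*(-108) = 12744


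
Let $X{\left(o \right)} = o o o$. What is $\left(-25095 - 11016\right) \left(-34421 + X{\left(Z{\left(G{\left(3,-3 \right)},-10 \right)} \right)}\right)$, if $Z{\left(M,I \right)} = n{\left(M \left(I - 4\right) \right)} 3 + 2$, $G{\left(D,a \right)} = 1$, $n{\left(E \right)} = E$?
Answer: $3554080731$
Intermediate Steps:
$Z{\left(M,I \right)} = 2 + 3 M \left(-4 + I\right)$ ($Z{\left(M,I \right)} = M \left(I - 4\right) 3 + 2 = M \left(-4 + I\right) 3 + 2 = 3 M \left(-4 + I\right) + 2 = 2 + 3 M \left(-4 + I\right)$)
$X{\left(o \right)} = o^{3}$ ($X{\left(o \right)} = o^{2} o = o^{3}$)
$\left(-25095 - 11016\right) \left(-34421 + X{\left(Z{\left(G{\left(3,-3 \right)},-10 \right)} \right)}\right) = \left(-25095 - 11016\right) \left(-34421 + \left(2 + 3 \cdot 1 \left(-4 - 10\right)\right)^{3}\right) = - 36111 \left(-34421 + \left(2 + 3 \cdot 1 \left(-14\right)\right)^{3}\right) = - 36111 \left(-34421 + \left(2 - 42\right)^{3}\right) = - 36111 \left(-34421 + \left(-40\right)^{3}\right) = - 36111 \left(-34421 - 64000\right) = \left(-36111\right) \left(-98421\right) = 3554080731$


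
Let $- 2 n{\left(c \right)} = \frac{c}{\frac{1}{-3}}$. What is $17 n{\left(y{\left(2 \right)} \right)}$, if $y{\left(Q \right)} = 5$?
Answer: $\frac{255}{2} \approx 127.5$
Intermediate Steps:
$n{\left(c \right)} = \frac{3 c}{2}$ ($n{\left(c \right)} = - \frac{c \frac{1}{\frac{1}{-3}}}{2} = - \frac{c \frac{1}{- \frac{1}{3}}}{2} = - \frac{c \left(-3\right)}{2} = - \frac{\left(-3\right) c}{2} = \frac{3 c}{2}$)
$17 n{\left(y{\left(2 \right)} \right)} = 17 \cdot \frac{3}{2} \cdot 5 = 17 \cdot \frac{15}{2} = \frac{255}{2}$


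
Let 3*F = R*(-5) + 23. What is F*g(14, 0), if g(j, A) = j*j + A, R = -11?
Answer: 5096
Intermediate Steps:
g(j, A) = A + j² (g(j, A) = j² + A = A + j²)
F = 26 (F = (-11*(-5) + 23)/3 = (55 + 23)/3 = (⅓)*78 = 26)
F*g(14, 0) = 26*(0 + 14²) = 26*(0 + 196) = 26*196 = 5096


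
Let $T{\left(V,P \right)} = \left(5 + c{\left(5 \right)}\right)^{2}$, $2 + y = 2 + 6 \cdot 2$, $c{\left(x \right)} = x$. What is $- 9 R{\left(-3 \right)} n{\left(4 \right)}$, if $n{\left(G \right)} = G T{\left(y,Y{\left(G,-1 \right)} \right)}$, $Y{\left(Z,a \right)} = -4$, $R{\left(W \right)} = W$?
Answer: $10800$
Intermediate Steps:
$y = 12$ ($y = -2 + \left(2 + 6 \cdot 2\right) = -2 + \left(2 + 12\right) = -2 + 14 = 12$)
$T{\left(V,P \right)} = 100$ ($T{\left(V,P \right)} = \left(5 + 5\right)^{2} = 10^{2} = 100$)
$n{\left(G \right)} = 100 G$ ($n{\left(G \right)} = G 100 = 100 G$)
$- 9 R{\left(-3 \right)} n{\left(4 \right)} = \left(-9\right) \left(-3\right) 100 \cdot 4 = 27 \cdot 400 = 10800$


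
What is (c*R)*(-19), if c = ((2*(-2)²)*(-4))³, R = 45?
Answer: 28016640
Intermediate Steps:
c = -32768 (c = ((2*4)*(-4))³ = (8*(-4))³ = (-32)³ = -32768)
(c*R)*(-19) = -32768*45*(-19) = -1474560*(-19) = 28016640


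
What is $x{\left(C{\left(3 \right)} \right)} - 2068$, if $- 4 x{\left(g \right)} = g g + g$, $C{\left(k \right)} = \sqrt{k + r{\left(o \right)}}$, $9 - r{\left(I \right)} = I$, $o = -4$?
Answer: $-2073$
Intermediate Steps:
$r{\left(I \right)} = 9 - I$
$C{\left(k \right)} = \sqrt{13 + k}$ ($C{\left(k \right)} = \sqrt{k + \left(9 - -4\right)} = \sqrt{k + \left(9 + 4\right)} = \sqrt{k + 13} = \sqrt{13 + k}$)
$x{\left(g \right)} = - \frac{g}{4} - \frac{g^{2}}{4}$ ($x{\left(g \right)} = - \frac{g g + g}{4} = - \frac{g^{2} + g}{4} = - \frac{g + g^{2}}{4} = - \frac{g}{4} - \frac{g^{2}}{4}$)
$x{\left(C{\left(3 \right)} \right)} - 2068 = - \frac{\sqrt{13 + 3} \left(1 + \sqrt{13 + 3}\right)}{4} - 2068 = - \frac{\sqrt{16} \left(1 + \sqrt{16}\right)}{4} - 2068 = \left(- \frac{1}{4}\right) 4 \left(1 + 4\right) - 2068 = \left(- \frac{1}{4}\right) 4 \cdot 5 - 2068 = -5 - 2068 = -2073$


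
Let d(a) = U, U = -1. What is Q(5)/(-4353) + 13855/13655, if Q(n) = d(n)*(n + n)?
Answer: 12089473/11888043 ≈ 1.0169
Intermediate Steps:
d(a) = -1
Q(n) = -2*n (Q(n) = -(n + n) = -2*n)
Q(5)/(-4353) + 13855/13655 = -2*5/(-4353) + 13855/13655 = -10*(-1/4353) + 13855*(1/13655) = 10/4353 + 2771/2731 = 12089473/11888043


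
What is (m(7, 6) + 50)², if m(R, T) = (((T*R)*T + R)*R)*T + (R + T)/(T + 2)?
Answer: 7645228969/64 ≈ 1.1946e+8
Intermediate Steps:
m(R, T) = (R + T)/(2 + T) + R*T*(R + R*T²) (m(R, T) = (((R*T)*T + R)*R)*T + (R + T)/(2 + T) = ((R*T² + R)*R)*T + (R + T)/(2 + T) = ((R + R*T²)*R)*T + (R + T)/(2 + T) = (R*(R + R*T²))*T + (R + T)/(2 + T) = R*T*(R + R*T²) + (R + T)/(2 + T) = (R + T)/(2 + T) + R*T*(R + R*T²))
(m(7, 6) + 50)² = ((7 + 6 + 7²*6² + 7²*6⁴ + 2*6*7² + 2*7²*6³)/(2 + 6) + 50)² = ((7 + 6 + 49*36 + 49*1296 + 2*6*49 + 2*49*216)/8 + 50)² = ((7 + 6 + 1764 + 63504 + 588 + 21168)/8 + 50)² = ((⅛)*87037 + 50)² = (87037/8 + 50)² = (87437/8)² = 7645228969/64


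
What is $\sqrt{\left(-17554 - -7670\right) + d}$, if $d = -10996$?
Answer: $12 i \sqrt{145} \approx 144.5 i$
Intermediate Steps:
$\sqrt{\left(-17554 - -7670\right) + d} = \sqrt{\left(-17554 - -7670\right) - 10996} = \sqrt{\left(-17554 + 7670\right) - 10996} = \sqrt{-9884 - 10996} = \sqrt{-20880} = 12 i \sqrt{145}$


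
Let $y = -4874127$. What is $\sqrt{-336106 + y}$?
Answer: $i \sqrt{5210233} \approx 2282.6 i$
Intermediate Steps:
$\sqrt{-336106 + y} = \sqrt{-336106 - 4874127} = \sqrt{-5210233} = i \sqrt{5210233}$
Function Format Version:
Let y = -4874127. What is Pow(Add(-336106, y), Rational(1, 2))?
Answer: Mul(I, Pow(5210233, Rational(1, 2))) ≈ Mul(2282.6, I)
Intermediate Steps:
Pow(Add(-336106, y), Rational(1, 2)) = Pow(Add(-336106, -4874127), Rational(1, 2)) = Pow(-5210233, Rational(1, 2)) = Mul(I, Pow(5210233, Rational(1, 2)))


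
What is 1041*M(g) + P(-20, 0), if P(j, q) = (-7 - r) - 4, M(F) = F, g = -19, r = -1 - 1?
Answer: -19788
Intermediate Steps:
r = -2
P(j, q) = -9 (P(j, q) = (-7 - 1*(-2)) - 4 = (-7 + 2) - 4 = -5 - 4 = -9)
1041*M(g) + P(-20, 0) = 1041*(-19) - 9 = -19779 - 9 = -19788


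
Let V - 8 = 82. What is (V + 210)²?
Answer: 90000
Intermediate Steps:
V = 90 (V = 8 + 82 = 90)
(V + 210)² = (90 + 210)² = 300² = 90000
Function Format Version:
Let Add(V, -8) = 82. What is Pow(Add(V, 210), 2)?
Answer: 90000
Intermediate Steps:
V = 90 (V = Add(8, 82) = 90)
Pow(Add(V, 210), 2) = Pow(Add(90, 210), 2) = Pow(300, 2) = 90000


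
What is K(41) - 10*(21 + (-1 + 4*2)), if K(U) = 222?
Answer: -58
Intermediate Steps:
K(41) - 10*(21 + (-1 + 4*2)) = 222 - 10*(21 + (-1 + 4*2)) = 222 - 10*(21 + (-1 + 8)) = 222 - 10*(21 + 7) = 222 - 10*28 = 222 - 1*280 = 222 - 280 = -58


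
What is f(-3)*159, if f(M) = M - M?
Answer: 0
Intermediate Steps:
f(M) = 0
f(-3)*159 = 0*159 = 0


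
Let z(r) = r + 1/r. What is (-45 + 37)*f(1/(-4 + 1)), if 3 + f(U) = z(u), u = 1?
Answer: 8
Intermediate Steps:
f(U) = -1 (f(U) = -3 + (1 + 1/1) = -3 + (1 + 1) = -3 + 2 = -1)
(-45 + 37)*f(1/(-4 + 1)) = (-45 + 37)*(-1) = -8*(-1) = 8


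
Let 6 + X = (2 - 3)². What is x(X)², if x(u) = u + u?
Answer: 100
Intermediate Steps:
X = -5 (X = -6 + (2 - 3)² = -6 + (-1)² = -6 + 1 = -5)
x(u) = 2*u
x(X)² = (2*(-5))² = (-10)² = 100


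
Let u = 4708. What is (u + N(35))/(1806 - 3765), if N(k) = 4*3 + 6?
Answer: -4726/1959 ≈ -2.4125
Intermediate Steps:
N(k) = 18 (N(k) = 12 + 6 = 18)
(u + N(35))/(1806 - 3765) = (4708 + 18)/(1806 - 3765) = 4726/(-1959) = 4726*(-1/1959) = -4726/1959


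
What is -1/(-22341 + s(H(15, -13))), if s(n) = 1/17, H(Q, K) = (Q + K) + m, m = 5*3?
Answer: 17/379796 ≈ 4.4761e-5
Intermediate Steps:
m = 15
H(Q, K) = 15 + K + Q (H(Q, K) = (Q + K) + 15 = (K + Q) + 15 = 15 + K + Q)
s(n) = 1/17
-1/(-22341 + s(H(15, -13))) = -1/(-22341 + 1/17) = -1/(-379796/17) = -1*(-17/379796) = 17/379796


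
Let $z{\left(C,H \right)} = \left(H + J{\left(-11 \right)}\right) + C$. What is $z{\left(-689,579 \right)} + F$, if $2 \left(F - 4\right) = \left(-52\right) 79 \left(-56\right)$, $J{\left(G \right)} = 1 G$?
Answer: $114907$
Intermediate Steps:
$J{\left(G \right)} = G$
$z{\left(C,H \right)} = -11 + C + H$ ($z{\left(C,H \right)} = \left(H - 11\right) + C = \left(-11 + H\right) + C = -11 + C + H$)
$F = 115028$ ($F = 4 + \frac{\left(-52\right) 79 \left(-56\right)}{2} = 4 + \frac{\left(-4108\right) \left(-56\right)}{2} = 4 + \frac{1}{2} \cdot 230048 = 4 + 115024 = 115028$)
$z{\left(-689,579 \right)} + F = \left(-11 - 689 + 579\right) + 115028 = -121 + 115028 = 114907$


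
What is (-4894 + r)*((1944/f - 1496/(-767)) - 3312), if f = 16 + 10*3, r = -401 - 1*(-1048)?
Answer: 244827063820/17641 ≈ 1.3878e+7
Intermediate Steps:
r = 647 (r = -401 + 1048 = 647)
f = 46 (f = 16 + 30 = 46)
(-4894 + r)*((1944/f - 1496/(-767)) - 3312) = (-4894 + 647)*((1944/46 - 1496/(-767)) - 3312) = -4247*((1944*(1/46) - 1496*(-1/767)) - 3312) = -4247*((972/23 + 1496/767) - 3312) = -4247*(779932/17641 - 3312) = -4247*(-57647060/17641) = 244827063820/17641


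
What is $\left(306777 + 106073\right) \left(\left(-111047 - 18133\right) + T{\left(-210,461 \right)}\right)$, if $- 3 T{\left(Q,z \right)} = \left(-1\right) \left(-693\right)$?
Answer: $-53427331350$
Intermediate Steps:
$T{\left(Q,z \right)} = -231$ ($T{\left(Q,z \right)} = - \frac{\left(-1\right) \left(-693\right)}{3} = \left(- \frac{1}{3}\right) 693 = -231$)
$\left(306777 + 106073\right) \left(\left(-111047 - 18133\right) + T{\left(-210,461 \right)}\right) = \left(306777 + 106073\right) \left(\left(-111047 - 18133\right) - 231\right) = 412850 \left(-129180 - 231\right) = 412850 \left(-129411\right) = -53427331350$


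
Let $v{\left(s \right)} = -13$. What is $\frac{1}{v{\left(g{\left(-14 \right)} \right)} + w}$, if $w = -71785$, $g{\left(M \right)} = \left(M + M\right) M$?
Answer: $- \frac{1}{71798} \approx -1.3928 \cdot 10^{-5}$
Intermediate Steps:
$g{\left(M \right)} = 2 M^{2}$ ($g{\left(M \right)} = 2 M M = 2 M^{2}$)
$\frac{1}{v{\left(g{\left(-14 \right)} \right)} + w} = \frac{1}{-13 - 71785} = \frac{1}{-71798} = - \frac{1}{71798}$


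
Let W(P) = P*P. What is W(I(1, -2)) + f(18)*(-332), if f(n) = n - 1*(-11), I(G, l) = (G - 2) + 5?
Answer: -9612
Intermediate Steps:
I(G, l) = 3 + G (I(G, l) = (-2 + G) + 5 = 3 + G)
W(P) = P²
f(n) = 11 + n (f(n) = n + 11 = 11 + n)
W(I(1, -2)) + f(18)*(-332) = (3 + 1)² + (11 + 18)*(-332) = 4² + 29*(-332) = 16 - 9628 = -9612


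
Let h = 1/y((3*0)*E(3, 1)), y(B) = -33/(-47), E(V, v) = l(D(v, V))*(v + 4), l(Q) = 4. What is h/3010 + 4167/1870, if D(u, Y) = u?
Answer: 376360/168861 ≈ 2.2288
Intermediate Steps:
E(V, v) = 16 + 4*v (E(V, v) = 4*(v + 4) = 4*(4 + v) = 16 + 4*v)
y(B) = 33/47 (y(B) = -33*(-1/47) = 33/47)
h = 47/33 (h = 1/(33/47) = 47/33 ≈ 1.4242)
h/3010 + 4167/1870 = (47/33)/3010 + 4167/1870 = (47/33)*(1/3010) + 4167*(1/1870) = 47/99330 + 4167/1870 = 376360/168861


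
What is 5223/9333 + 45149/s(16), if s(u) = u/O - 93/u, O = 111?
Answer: -249436838617/31318437 ≈ -7964.5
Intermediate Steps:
s(u) = -93/u + u/111 (s(u) = u/111 - 93/u = -93/u + u/111)
5223/9333 + 45149/s(16) = 5223/9333 + 45149/(-93/16 + (1/111)*16) = 5223*(1/9333) + 45149/(-93*1/16 + 16/111) = 1741/3111 + 45149/(-93/16 + 16/111) = 1741/3111 + 45149/(-10067/1776) = 1741/3111 + 45149*(-1776/10067) = 1741/3111 - 80184624/10067 = -249436838617/31318437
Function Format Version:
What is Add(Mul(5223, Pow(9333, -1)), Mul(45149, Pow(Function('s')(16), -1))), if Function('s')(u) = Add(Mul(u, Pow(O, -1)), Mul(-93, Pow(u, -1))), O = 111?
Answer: Rational(-249436838617, 31318437) ≈ -7964.5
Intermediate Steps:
Function('s')(u) = Add(Mul(-93, Pow(u, -1)), Mul(Rational(1, 111), u)) (Function('s')(u) = Add(Mul(u, Pow(111, -1)), Mul(-93, Pow(u, -1))) = Add(Mul(u, Rational(1, 111)), Mul(-93, Pow(u, -1))) = Add(Mul(Rational(1, 111), u), Mul(-93, Pow(u, -1))) = Add(Mul(-93, Pow(u, -1)), Mul(Rational(1, 111), u)))
Add(Mul(5223, Pow(9333, -1)), Mul(45149, Pow(Function('s')(16), -1))) = Add(Mul(5223, Pow(9333, -1)), Mul(45149, Pow(Add(Mul(-93, Pow(16, -1)), Mul(Rational(1, 111), 16)), -1))) = Add(Mul(5223, Rational(1, 9333)), Mul(45149, Pow(Add(Mul(-93, Rational(1, 16)), Rational(16, 111)), -1))) = Add(Rational(1741, 3111), Mul(45149, Pow(Add(Rational(-93, 16), Rational(16, 111)), -1))) = Add(Rational(1741, 3111), Mul(45149, Pow(Rational(-10067, 1776), -1))) = Add(Rational(1741, 3111), Mul(45149, Rational(-1776, 10067))) = Add(Rational(1741, 3111), Rational(-80184624, 10067)) = Rational(-249436838617, 31318437)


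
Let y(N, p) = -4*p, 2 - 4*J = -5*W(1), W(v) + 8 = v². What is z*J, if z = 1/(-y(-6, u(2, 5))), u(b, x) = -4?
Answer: 33/64 ≈ 0.51563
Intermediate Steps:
W(v) = -8 + v²
J = -33/4 (J = ½ - (-5)*(-8 + 1²)/4 = ½ - (-5)*(-8 + 1)/4 = ½ - (-5)*(-7)/4 = ½ - ¼*35 = ½ - 35/4 = -33/4 ≈ -8.2500)
z = -1/16 (z = 1/(-(-4)*(-4)) = 1/(-1*16) = 1/(-16) = -1/16 ≈ -0.062500)
z*J = -1/16*(-33/4) = 33/64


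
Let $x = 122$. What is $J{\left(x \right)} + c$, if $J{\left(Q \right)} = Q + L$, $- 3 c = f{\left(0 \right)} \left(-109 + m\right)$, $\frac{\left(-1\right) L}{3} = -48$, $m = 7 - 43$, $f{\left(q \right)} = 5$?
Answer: $\frac{1523}{3} \approx 507.67$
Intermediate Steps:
$m = -36$ ($m = 7 - 43 = -36$)
$L = 144$ ($L = \left(-3\right) \left(-48\right) = 144$)
$c = \frac{725}{3}$ ($c = - \frac{5 \left(-109 - 36\right)}{3} = - \frac{5 \left(-145\right)}{3} = \left(- \frac{1}{3}\right) \left(-725\right) = \frac{725}{3} \approx 241.67$)
$J{\left(Q \right)} = 144 + Q$ ($J{\left(Q \right)} = Q + 144 = 144 + Q$)
$J{\left(x \right)} + c = \left(144 + 122\right) + \frac{725}{3} = 266 + \frac{725}{3} = \frac{1523}{3}$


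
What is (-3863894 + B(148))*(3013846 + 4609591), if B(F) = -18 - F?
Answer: -29457417974220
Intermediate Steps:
(-3863894 + B(148))*(3013846 + 4609591) = (-3863894 + (-18 - 1*148))*(3013846 + 4609591) = (-3863894 + (-18 - 148))*7623437 = (-3863894 - 166)*7623437 = -3864060*7623437 = -29457417974220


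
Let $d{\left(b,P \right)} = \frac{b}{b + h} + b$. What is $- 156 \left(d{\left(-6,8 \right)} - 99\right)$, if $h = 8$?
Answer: $16848$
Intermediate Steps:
$d{\left(b,P \right)} = b + \frac{b}{8 + b}$ ($d{\left(b,P \right)} = \frac{b}{b + 8} + b = \frac{b}{8 + b} + b = b + \frac{b}{8 + b}$)
$- 156 \left(d{\left(-6,8 \right)} - 99\right) = - 156 \left(- \frac{6 \left(9 - 6\right)}{8 - 6} - 99\right) = - 156 \left(\left(-6\right) \frac{1}{2} \cdot 3 - 99\right) = - 156 \left(-9 - 99\right) = \left(-156\right) \left(-108\right) = 16848$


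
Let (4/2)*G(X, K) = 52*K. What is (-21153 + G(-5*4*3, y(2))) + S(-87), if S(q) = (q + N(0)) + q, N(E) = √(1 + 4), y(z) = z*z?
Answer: -21223 + √5 ≈ -21221.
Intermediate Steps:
y(z) = z²
G(X, K) = 26*K (G(X, K) = (52*K)/2 = 26*K)
N(E) = √5
S(q) = √5 + 2*q (S(q) = (q + √5) + q = √5 + 2*q)
(-21153 + G(-5*4*3, y(2))) + S(-87) = (-21153 + 26*2²) + (√5 + 2*(-87)) = (-21153 + 26*4) + (√5 - 174) = (-21153 + 104) + (-174 + √5) = -21049 + (-174 + √5) = -21223 + √5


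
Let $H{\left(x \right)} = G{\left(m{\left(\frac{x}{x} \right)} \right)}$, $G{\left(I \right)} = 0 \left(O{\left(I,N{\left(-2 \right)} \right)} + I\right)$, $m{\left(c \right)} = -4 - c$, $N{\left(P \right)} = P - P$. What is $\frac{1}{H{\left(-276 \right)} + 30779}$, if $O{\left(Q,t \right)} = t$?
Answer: $\frac{1}{30779} \approx 3.249 \cdot 10^{-5}$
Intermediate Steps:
$N{\left(P \right)} = 0$
$G{\left(I \right)} = 0$ ($G{\left(I \right)} = 0 \left(0 + I\right) = 0 I = 0$)
$H{\left(x \right)} = 0$
$\frac{1}{H{\left(-276 \right)} + 30779} = \frac{1}{0 + 30779} = \frac{1}{30779}$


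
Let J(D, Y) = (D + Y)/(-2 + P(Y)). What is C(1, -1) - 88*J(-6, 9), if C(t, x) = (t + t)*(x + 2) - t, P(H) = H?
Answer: -257/7 ≈ -36.714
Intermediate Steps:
J(D, Y) = (D + Y)/(-2 + Y)
C(t, x) = -t + 2*t*(2 + x) (C(t, x) = (2*t)*(2 + x) - t = 2*t*(2 + x) - t = -t + 2*t*(2 + x))
C(1, -1) - 88*J(-6, 9) = 1*(3 + 2*(-1)) - 88*(-6 + 9)/(-2 + 9) = 1*(3 - 2) - 88*3/7 = 1*1 - 88*3/7 = 1 - 88*3/7 = 1 - 264/7 = -257/7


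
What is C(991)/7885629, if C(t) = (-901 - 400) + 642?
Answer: -659/7885629 ≈ -8.3570e-5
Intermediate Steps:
C(t) = -659 (C(t) = -1301 + 642 = -659)
C(991)/7885629 = -659/7885629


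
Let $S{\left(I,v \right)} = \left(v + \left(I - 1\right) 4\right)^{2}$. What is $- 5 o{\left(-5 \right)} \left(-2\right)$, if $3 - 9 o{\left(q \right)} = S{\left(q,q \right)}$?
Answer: $- \frac{8380}{9} \approx -931.11$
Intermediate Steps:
$S{\left(I,v \right)} = \left(-4 + v + 4 I\right)^{2}$ ($S{\left(I,v \right)} = \left(v + \left(I - 1\right) 4\right)^{2} = \left(v + \left(-1 + I\right) 4\right)^{2} = \left(v + \left(-4 + 4 I\right)\right)^{2} = \left(-4 + v + 4 I\right)^{2}$)
$o{\left(q \right)} = \frac{1}{3} - \frac{\left(-4 + 5 q\right)^{2}}{9}$ ($o{\left(q \right)} = \frac{1}{3} - \frac{\left(-4 + q + 4 q\right)^{2}}{9} = \frac{1}{3} - \frac{\left(-4 + 5 q\right)^{2}}{9}$)
$- 5 o{\left(-5 \right)} \left(-2\right) = - 5 \left(\frac{1}{3} - \frac{\left(-4 + 5 \left(-5\right)\right)^{2}}{9}\right) \left(-2\right) = - 5 \left(\frac{1}{3} - \frac{\left(-4 - 25\right)^{2}}{9}\right) \left(-2\right) = - 5 \left(\frac{1}{3} - \frac{\left(-29\right)^{2}}{9}\right) \left(-2\right) = - 5 \left(\frac{1}{3} - \frac{841}{9}\right) \left(-2\right) = \left(-5\right) \left(- \frac{838}{9}\right) \left(-2\right) = \frac{4190}{9} \left(-2\right) = - \frac{8380}{9}$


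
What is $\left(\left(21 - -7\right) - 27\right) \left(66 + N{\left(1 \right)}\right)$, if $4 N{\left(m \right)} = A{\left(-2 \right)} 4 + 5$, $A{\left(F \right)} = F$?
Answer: $\frac{261}{4} \approx 65.25$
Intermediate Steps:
$N{\left(m \right)} = - \frac{3}{4}$ ($N{\left(m \right)} = \frac{\left(-2\right) 4 + 5}{4} = \frac{-8 + 5}{4} = \frac{1}{4} \left(-3\right) = - \frac{3}{4}$)
$\left(\left(21 - -7\right) - 27\right) \left(66 + N{\left(1 \right)}\right) = \left(\left(21 - -7\right) - 27\right) \left(66 - \frac{3}{4}\right) = \left(\left(21 + 7\right) - 27\right) \frac{261}{4} = \left(28 - 27\right) \frac{261}{4} = 1 \cdot \frac{261}{4} = \frac{261}{4}$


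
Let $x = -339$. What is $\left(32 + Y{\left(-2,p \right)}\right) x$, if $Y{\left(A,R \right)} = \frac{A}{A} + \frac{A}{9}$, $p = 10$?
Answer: $- \frac{33335}{3} \approx -11112.0$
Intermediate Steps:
$Y{\left(A,R \right)} = 1 + \frac{A}{9}$ ($Y{\left(A,R \right)} = 1 + A \frac{1}{9} = 1 + \frac{A}{9}$)
$\left(32 + Y{\left(-2,p \right)}\right) x = \left(32 + \left(1 + \frac{1}{9} \left(-2\right)\right)\right) \left(-339\right) = \left(32 + \left(1 - \frac{2}{9}\right)\right) \left(-339\right) = \left(32 + \frac{7}{9}\right) \left(-339\right) = \frac{295}{9} \left(-339\right) = - \frac{33335}{3}$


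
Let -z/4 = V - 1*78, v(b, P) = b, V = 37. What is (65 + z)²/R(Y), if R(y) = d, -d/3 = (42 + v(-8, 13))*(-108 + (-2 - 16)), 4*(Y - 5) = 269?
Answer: 52441/12852 ≈ 4.0804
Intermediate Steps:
Y = 289/4 (Y = 5 + (¼)*269 = 5 + 269/4 = 289/4 ≈ 72.250)
z = 164 (z = -4*(37 - 1*78) = -4*(37 - 78) = -4*(-41) = 164)
d = 12852 (d = -3*(42 - 8)*(-108 + (-2 - 16)) = -102*(-108 - 18) = -102*(-126) = -3*(-4284) = 12852)
R(y) = 12852
(65 + z)²/R(Y) = (65 + 164)²/12852 = 229²*(1/12852) = 52441*(1/12852) = 52441/12852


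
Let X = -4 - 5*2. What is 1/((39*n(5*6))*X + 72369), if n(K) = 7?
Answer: 1/68547 ≈ 1.4589e-5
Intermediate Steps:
X = -14 (X = -4 - 10 = -14)
1/((39*n(5*6))*X + 72369) = 1/((39*7)*(-14) + 72369) = 1/(273*(-14) + 72369) = 1/(-3822 + 72369) = 1/68547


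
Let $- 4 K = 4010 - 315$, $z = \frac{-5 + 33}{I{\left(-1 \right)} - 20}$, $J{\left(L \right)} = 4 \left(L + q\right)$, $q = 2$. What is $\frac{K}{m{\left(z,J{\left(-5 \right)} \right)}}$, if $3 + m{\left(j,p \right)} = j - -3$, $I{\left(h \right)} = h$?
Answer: $\frac{11085}{16} \approx 692.81$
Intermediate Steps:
$J{\left(L \right)} = 8 + 4 L$ ($J{\left(L \right)} = 4 \left(L + 2\right) = 4 \left(2 + L\right) = 8 + 4 L$)
$z = - \frac{4}{3}$ ($z = \frac{-5 + 33}{-1 - 20} = \frac{28}{-21} = 28 \left(- \frac{1}{21}\right) = - \frac{4}{3} \approx -1.3333$)
$m{\left(j,p \right)} = j$ ($m{\left(j,p \right)} = -3 + \left(j - -3\right) = -3 + \left(j + 3\right) = -3 + \left(3 + j\right) = j$)
$K = - \frac{3695}{4}$ ($K = - \frac{4010 - 315}{4} = \left(- \frac{1}{4}\right) 3695 = - \frac{3695}{4} \approx -923.75$)
$\frac{K}{m{\left(z,J{\left(-5 \right)} \right)}} = - \frac{3695}{4 \left(- \frac{4}{3}\right)} = \left(- \frac{3695}{4}\right) \left(- \frac{3}{4}\right) = \frac{11085}{16}$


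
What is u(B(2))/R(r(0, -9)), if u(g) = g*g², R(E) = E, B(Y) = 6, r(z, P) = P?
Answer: -24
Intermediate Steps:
u(g) = g³
u(B(2))/R(r(0, -9)) = 6³/(-9) = 216*(-⅑) = -24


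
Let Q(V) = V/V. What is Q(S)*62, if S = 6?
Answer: 62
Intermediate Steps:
Q(V) = 1
Q(S)*62 = 1*62 = 62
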